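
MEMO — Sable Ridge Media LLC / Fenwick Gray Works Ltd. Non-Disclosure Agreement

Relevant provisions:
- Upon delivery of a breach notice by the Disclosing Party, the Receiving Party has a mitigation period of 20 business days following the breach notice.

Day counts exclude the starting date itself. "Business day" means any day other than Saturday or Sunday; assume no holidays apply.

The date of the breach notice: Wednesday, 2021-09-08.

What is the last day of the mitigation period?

2021-10-06

The last day of the mitigation period: counting 20 business days from Wednesday, 2021-09-08 (Sep 9, Sep 10, Sep 13, Sep 14, …, Oct 4, Oct 5, Oct 6, skipping weekends) reaches Wednesday, 2021-10-06.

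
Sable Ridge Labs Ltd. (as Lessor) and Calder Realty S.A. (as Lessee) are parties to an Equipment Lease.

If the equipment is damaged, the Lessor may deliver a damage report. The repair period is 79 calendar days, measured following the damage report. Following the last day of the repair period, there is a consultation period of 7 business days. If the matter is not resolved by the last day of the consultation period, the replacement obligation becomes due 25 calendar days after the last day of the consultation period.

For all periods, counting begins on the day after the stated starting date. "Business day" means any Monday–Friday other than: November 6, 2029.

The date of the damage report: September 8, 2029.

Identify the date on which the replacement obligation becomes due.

December 30, 2029

Adding 79 calendar days to September 8, 2029 gives November 26, 2029, which is the last day of the repair period.
The last day of the consultation period: counting 7 business days from Monday, November 26, 2029 (Nov 27, Nov 28, Nov 29, Nov 30, Dec 3, Dec 4, Dec 5, skipping weekends) reaches Wednesday, December 5, 2029.
The date on which the replacement obligation becomes due: December 5, 2029 + 25 days = December 30, 2029.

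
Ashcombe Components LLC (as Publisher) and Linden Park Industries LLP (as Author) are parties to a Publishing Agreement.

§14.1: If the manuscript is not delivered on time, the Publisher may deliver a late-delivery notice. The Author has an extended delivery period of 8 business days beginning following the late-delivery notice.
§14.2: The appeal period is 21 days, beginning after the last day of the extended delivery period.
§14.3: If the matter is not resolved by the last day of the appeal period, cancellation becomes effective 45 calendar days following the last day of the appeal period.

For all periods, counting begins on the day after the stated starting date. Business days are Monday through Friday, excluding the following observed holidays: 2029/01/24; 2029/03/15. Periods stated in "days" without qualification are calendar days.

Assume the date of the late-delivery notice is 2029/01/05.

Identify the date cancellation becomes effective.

2029/03/24

From Friday, 2029/01/05, 8 business days (Jan 8, Jan 9, Jan 10, Jan 11, Jan 12, Jan 15, Jan 16, Jan 17, skipping weekends) brings us to Wednesday, 2029/01/17, which is the last day of the extended delivery period.
The last day of the appeal period: 21 calendar days after 2029/01/17 is 2029/02/07.
The date cancellation becomes effective: 2029/02/07 + 45 days = 2029/03/24.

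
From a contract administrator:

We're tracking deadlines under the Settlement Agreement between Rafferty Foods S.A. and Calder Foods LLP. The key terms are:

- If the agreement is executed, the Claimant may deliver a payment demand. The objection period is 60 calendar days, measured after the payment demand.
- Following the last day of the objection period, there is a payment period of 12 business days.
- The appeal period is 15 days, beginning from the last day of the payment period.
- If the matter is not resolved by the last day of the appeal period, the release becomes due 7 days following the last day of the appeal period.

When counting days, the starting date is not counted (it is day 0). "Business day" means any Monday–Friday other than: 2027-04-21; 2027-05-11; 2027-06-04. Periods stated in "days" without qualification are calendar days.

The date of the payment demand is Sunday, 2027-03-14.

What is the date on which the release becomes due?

2027-06-22

Adding 60 calendar days to 2027-03-14 gives 2027-05-13, which is the last day of the objection period.
The last day of the payment period: 12 business days after Thursday, 2027-05-13, skipping weekends — May 14, May 17, May 18, May 19, …, May 27, May 28, May 31 — lands on Monday, 2027-05-31.
Adding 15 calendar days to 2027-05-31 gives 2027-06-15, which is the last day of the appeal period.
The date on which the release becomes due: 2027-06-15 + 7 days = 2027-06-22.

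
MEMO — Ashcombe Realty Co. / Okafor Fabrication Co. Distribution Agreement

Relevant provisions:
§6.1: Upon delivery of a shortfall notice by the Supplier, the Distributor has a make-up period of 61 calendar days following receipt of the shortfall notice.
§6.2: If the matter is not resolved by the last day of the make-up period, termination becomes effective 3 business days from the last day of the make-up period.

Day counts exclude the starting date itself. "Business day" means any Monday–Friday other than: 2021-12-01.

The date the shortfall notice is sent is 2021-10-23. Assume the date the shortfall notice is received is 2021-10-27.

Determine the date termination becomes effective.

The last day of the make-up period: 2021-10-27 + 61 days = 2021-12-27.
The date termination becomes effective: 3 business days after Monday, 2021-12-27, skipping weekends — Dec 28, Dec 29, Dec 30 — lands on Thursday, 2021-12-30.

2021-12-30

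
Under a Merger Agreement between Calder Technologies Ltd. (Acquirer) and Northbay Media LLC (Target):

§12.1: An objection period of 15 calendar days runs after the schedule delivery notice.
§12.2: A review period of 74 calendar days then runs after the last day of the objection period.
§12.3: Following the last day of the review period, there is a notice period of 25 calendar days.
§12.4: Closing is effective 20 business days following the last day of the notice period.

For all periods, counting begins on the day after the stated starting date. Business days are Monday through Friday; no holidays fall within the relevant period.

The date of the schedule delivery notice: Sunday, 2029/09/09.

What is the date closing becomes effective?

2030/01/29

The last day of the objection period: 2029/09/09 + 15 days = 2029/09/24.
Adding 74 calendar days to 2029/09/24 gives 2029/12/07, which is the last day of the review period.
The last day of the notice period: 25 calendar days after 2029/12/07 is 2030/01/01.
From Tuesday, 2030/01/01, 20 business days (Jan 2, Jan 3, Jan 4, Jan 7, …, Jan 25, Jan 28, Jan 29, skipping weekends) brings us to Tuesday, 2030/01/29, which is the date closing becomes effective.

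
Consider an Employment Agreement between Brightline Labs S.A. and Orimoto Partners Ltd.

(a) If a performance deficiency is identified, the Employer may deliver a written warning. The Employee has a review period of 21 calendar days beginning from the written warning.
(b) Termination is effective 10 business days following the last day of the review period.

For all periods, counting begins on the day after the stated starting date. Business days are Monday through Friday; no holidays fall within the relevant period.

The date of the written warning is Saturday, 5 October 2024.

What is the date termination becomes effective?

8 November 2024

The last day of the review period: 5 October 2024 + 21 days = 26 October 2024.
The date termination becomes effective: counting 10 business days from Saturday, 26 October 2024 (Oct 28, Oct 29, Oct 30, Oct 31, Nov 1, Nov 4, Nov 5, Nov 6, Nov 7, Nov 8, skipping weekends) reaches Friday, 8 November 2024.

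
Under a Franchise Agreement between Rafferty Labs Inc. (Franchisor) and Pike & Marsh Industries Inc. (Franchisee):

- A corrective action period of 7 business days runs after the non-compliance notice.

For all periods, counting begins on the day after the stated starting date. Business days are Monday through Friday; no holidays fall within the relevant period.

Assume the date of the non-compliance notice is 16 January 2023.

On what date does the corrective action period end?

From Monday, 16 January 2023, 7 business days (Jan 17, Jan 18, Jan 19, Jan 20, Jan 23, Jan 24, Jan 25, skipping weekends) brings us to Wednesday, 25 January 2023, which is the last day of the corrective action period.

25 January 2023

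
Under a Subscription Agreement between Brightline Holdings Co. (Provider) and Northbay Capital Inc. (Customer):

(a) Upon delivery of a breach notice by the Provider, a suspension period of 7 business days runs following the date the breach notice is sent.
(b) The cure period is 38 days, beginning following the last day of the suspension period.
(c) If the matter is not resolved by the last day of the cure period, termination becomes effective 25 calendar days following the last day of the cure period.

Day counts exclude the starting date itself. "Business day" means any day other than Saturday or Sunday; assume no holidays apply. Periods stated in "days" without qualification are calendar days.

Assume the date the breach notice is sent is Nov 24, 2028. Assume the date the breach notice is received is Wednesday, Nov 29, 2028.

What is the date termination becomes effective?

Feb 6, 2029

From Friday, Nov 24, 2028, 7 business days (Nov 27, Nov 28, Nov 29, Nov 30, Dec 1, Dec 4, Dec 5, skipping weekends) brings us to Tuesday, Dec 5, 2028, which is the last day of the suspension period.
The last day of the cure period: Dec 5, 2028 + 38 days = Jan 12, 2029.
The date termination becomes effective: Jan 12, 2029 + 25 days = Feb 6, 2029.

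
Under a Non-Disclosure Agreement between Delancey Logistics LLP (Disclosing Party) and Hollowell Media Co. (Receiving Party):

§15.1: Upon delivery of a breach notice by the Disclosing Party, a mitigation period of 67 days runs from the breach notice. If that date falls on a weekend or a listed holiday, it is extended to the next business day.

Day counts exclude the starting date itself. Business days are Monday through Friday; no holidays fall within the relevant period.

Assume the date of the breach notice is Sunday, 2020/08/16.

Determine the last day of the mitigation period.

Adding 67 calendar days to 2020/08/16 gives 2020/10/22, which is the last day of the mitigation period. 2020/10/22 is a Thursday, so no roll-forward applies.

2020/10/22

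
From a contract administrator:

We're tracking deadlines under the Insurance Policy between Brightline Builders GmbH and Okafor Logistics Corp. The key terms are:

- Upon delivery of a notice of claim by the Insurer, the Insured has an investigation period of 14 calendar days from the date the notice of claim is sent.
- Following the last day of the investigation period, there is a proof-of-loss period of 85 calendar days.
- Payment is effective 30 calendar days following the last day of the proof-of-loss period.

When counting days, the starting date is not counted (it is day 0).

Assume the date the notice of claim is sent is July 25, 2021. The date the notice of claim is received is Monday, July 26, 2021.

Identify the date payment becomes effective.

December 1, 2021

Adding 14 calendar days to July 25, 2021 gives August 8, 2021, which is the last day of the investigation period.
The last day of the proof-of-loss period: August 8, 2021 + 85 days = November 1, 2021.
The date payment becomes effective: 30 calendar days after November 1, 2021 is December 1, 2021.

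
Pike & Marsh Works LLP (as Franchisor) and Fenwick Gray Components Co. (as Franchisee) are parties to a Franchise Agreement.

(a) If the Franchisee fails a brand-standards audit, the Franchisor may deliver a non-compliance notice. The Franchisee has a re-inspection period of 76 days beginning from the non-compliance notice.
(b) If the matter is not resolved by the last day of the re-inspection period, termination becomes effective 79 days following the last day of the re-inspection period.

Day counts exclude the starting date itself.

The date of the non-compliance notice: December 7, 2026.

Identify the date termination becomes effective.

May 11, 2027

Adding 76 calendar days to December 7, 2026 gives February 21, 2027, which is the last day of the re-inspection period.
The date termination becomes effective: 79 calendar days after February 21, 2027 is May 11, 2027.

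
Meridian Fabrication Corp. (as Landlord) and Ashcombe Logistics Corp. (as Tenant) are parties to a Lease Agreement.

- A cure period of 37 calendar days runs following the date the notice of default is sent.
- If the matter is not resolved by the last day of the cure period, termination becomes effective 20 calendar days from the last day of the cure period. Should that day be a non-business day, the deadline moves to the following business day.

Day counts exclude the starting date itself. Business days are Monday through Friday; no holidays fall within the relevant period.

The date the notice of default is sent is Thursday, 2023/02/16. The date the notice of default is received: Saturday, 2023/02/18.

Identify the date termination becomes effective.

The last day of the cure period: 2023/02/16 + 37 days = 2023/03/25.
Adding 20 calendar days to 2023/03/25 gives 2023/04/14, which is the date termination becomes effective. 2023/04/14 is a Friday, so no roll-forward applies.

2023/04/14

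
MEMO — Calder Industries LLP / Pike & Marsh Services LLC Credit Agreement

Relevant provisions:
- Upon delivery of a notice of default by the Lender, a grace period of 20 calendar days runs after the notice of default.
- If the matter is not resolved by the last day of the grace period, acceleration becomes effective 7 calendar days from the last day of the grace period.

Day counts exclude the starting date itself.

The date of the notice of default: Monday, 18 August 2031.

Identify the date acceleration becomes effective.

Adding 20 calendar days to 18 August 2031 gives 7 September 2031, which is the last day of the grace period.
Adding 7 calendar days to 7 September 2031 gives 14 September 2031, which is the date acceleration becomes effective.

14 September 2031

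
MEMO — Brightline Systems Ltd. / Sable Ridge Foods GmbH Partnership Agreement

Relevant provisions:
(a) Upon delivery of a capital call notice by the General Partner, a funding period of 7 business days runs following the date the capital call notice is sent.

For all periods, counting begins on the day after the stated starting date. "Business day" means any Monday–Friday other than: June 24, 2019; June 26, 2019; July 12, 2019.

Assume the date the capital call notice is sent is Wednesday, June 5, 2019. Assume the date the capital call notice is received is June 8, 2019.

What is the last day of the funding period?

The last day of the funding period: counting 7 business days from Wednesday, June 5, 2019 (Jun 6, Jun 7, Jun 10, Jun 11, Jun 12, Jun 13, Jun 14, skipping weekends) reaches Friday, June 14, 2019.

June 14, 2019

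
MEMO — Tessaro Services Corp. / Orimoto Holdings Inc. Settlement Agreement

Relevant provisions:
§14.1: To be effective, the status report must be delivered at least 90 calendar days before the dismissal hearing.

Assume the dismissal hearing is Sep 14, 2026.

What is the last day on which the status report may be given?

Jun 16, 2026

Counting back 90 calendar days from Sep 14, 2026 gives Jun 16, 2026.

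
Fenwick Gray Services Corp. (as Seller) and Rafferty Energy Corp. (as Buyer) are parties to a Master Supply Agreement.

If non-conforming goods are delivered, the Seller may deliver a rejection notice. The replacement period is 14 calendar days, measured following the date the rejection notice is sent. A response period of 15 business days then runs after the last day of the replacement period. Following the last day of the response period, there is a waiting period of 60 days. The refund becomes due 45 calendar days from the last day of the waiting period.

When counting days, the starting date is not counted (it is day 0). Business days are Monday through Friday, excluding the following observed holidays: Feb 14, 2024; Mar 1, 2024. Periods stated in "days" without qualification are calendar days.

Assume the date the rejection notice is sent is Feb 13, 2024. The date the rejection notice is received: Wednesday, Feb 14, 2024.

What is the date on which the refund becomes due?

Jul 3, 2024

The last day of the replacement period: Feb 13, 2024 + 14 days = Feb 27, 2024.
The last day of the response period: counting 15 business days from Tuesday, Feb 27, 2024 (Feb 28, Feb 29, Mar 4, Mar 5, …, Mar 18, Mar 19, Mar 20, skipping weekends and the listed holiday on Mar 1) reaches Wednesday, Mar 20, 2024.
The last day of the waiting period: Mar 20, 2024 + 60 days = May 19, 2024.
Adding 45 calendar days to May 19, 2024 gives Jul 3, 2024, which is the date on which the refund becomes due.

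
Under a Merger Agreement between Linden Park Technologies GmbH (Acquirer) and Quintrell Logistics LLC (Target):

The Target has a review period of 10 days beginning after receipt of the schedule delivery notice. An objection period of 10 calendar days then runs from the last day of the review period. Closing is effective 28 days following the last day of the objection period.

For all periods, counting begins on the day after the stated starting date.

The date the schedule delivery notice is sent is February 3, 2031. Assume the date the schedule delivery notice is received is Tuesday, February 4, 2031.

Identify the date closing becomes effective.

Adding 10 calendar days to February 4, 2031 gives February 14, 2031, which is the last day of the review period.
The last day of the objection period: 10 calendar days after February 14, 2031 is February 24, 2031.
The date closing becomes effective: February 24, 2031 + 28 days = March 24, 2031.

March 24, 2031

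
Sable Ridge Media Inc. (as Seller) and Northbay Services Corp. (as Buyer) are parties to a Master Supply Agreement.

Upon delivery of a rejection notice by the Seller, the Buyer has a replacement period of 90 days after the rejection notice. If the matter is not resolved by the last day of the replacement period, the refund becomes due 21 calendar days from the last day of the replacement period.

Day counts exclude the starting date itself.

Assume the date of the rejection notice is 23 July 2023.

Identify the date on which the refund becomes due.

11 November 2023

The last day of the replacement period: 23 July 2023 + 90 days = 21 October 2023.
The date on which the refund becomes due: 21 calendar days after 21 October 2023 is 11 November 2023.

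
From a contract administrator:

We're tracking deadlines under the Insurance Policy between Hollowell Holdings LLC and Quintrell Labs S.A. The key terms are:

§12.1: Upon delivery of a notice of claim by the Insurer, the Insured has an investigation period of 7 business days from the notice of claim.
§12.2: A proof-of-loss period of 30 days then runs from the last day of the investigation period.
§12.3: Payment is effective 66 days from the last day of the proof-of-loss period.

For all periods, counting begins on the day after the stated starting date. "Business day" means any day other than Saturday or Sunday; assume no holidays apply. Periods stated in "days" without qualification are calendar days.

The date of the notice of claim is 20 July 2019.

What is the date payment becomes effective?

3 November 2019

From Saturday, 20 July 2019, 7 business days (Jul 22, Jul 23, Jul 24, Jul 25, Jul 26, Jul 29, Jul 30, skipping weekends) brings us to Tuesday, 30 July 2019, which is the last day of the investigation period.
Adding 30 calendar days to 30 July 2019 gives 29 August 2019, which is the last day of the proof-of-loss period.
The date payment becomes effective: 66 calendar days after 29 August 2019 is 3 November 2019.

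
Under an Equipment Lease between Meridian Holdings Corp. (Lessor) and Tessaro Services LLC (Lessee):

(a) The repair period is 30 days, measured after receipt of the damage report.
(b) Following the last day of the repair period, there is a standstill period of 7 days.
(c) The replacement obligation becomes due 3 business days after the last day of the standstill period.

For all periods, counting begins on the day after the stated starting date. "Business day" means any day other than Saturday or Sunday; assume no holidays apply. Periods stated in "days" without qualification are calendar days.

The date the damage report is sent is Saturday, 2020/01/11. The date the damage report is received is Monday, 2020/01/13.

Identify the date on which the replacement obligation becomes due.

The last day of the repair period: 30 calendar days after 2020/01/13 is 2020/02/12.
Adding 7 calendar days to 2020/02/12 gives 2020/02/19, which is the last day of the standstill period.
From Wednesday, 2020/02/19, 3 business days (Feb 20, Feb 21, Feb 24, skipping weekends) brings us to Monday, 2020/02/24, which is the date on which the replacement obligation becomes due.

2020/02/24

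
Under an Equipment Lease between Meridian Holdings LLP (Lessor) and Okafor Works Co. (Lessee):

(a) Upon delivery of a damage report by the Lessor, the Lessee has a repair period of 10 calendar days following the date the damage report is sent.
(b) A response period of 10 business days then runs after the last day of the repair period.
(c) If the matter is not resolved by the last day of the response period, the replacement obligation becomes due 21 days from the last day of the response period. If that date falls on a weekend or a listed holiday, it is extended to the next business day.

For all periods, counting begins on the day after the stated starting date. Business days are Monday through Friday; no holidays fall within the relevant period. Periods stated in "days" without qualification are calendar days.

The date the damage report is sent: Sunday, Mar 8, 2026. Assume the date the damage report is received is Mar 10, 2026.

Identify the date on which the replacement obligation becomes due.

The last day of the repair period: 10 calendar days after Mar 8, 2026 is Mar 18, 2026.
From Wednesday, Mar 18, 2026, 10 business days (Mar 19, Mar 20, Mar 23, Mar 24, Mar 25, Mar 26, Mar 27, Mar 30, Mar 31, Apr 1, skipping weekends) brings us to Wednesday, Apr 1, 2026, which is the last day of the response period.
Adding 21 calendar days to Apr 1, 2026 gives Apr 22, 2026, which is the date on which the replacement obligation becomes due. Apr 22, 2026 is a Wednesday, so no roll-forward applies.

Apr 22, 2026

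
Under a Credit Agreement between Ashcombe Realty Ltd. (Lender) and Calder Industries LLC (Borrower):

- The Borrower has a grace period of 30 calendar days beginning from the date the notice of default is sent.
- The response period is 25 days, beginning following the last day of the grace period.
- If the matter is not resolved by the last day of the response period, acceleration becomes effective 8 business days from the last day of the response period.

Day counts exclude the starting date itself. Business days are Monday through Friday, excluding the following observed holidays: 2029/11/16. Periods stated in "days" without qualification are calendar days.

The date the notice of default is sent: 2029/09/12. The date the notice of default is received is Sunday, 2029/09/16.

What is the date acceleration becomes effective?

Adding 30 calendar days to 2029/09/12 gives 2029/10/12, which is the last day of the grace period.
The last day of the response period: 2029/10/12 + 25 days = 2029/11/06.
From Tuesday, 2029/11/06, 8 business days (Nov 7, Nov 8, Nov 9, Nov 12, Nov 13, Nov 14, Nov 15, Nov 19, skipping weekends and the listed holiday on Nov 16) brings us to Monday, 2029/11/19, which is the date acceleration becomes effective.

2029/11/19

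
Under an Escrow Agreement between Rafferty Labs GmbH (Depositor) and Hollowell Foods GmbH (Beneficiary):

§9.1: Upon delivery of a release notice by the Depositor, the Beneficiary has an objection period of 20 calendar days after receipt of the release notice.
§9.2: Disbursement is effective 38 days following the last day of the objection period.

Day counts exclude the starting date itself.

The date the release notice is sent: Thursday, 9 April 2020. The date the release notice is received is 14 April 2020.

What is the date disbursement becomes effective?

11 June 2020

Adding 20 calendar days to 14 April 2020 gives 4 May 2020, which is the last day of the objection period.
Adding 38 calendar days to 4 May 2020 gives 11 June 2020, which is the date disbursement becomes effective.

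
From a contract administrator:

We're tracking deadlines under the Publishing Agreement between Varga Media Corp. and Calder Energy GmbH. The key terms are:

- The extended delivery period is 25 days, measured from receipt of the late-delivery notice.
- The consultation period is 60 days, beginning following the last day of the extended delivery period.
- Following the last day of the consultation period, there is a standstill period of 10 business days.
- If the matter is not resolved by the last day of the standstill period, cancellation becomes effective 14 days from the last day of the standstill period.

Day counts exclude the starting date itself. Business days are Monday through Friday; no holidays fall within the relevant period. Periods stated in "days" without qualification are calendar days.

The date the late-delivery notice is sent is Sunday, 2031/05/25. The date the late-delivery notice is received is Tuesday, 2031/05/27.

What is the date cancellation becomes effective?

2031/09/17

The last day of the extended delivery period: 25 calendar days after 2031/05/27 is 2031/06/21.
The last day of the consultation period: 2031/06/21 + 60 days = 2031/08/20.
From Wednesday, 2031/08/20, 10 business days (Aug 21, Aug 22, Aug 25, Aug 26, Aug 27, Aug 28, Aug 29, Sep 1, Sep 2, Sep 3, skipping weekends) brings us to Wednesday, 2031/09/03, which is the last day of the standstill period.
The date cancellation becomes effective: 2031/09/03 + 14 days = 2031/09/17.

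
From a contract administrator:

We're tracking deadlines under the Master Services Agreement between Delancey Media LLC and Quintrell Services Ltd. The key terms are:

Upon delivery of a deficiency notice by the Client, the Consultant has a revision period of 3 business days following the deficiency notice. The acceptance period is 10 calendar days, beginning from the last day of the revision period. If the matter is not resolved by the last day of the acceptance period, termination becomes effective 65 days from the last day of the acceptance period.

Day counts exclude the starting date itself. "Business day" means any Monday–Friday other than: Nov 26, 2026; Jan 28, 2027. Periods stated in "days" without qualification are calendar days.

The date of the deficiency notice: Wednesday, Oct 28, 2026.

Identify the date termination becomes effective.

From Wednesday, Oct 28, 2026, 3 business days (Oct 29, Oct 30, Nov 2, skipping weekends) brings us to Monday, Nov 2, 2026, which is the last day of the revision period.
The last day of the acceptance period: 10 calendar days after Nov 2, 2026 is Nov 12, 2026.
The date termination becomes effective: Nov 12, 2026 + 65 days = Jan 16, 2027.

Jan 16, 2027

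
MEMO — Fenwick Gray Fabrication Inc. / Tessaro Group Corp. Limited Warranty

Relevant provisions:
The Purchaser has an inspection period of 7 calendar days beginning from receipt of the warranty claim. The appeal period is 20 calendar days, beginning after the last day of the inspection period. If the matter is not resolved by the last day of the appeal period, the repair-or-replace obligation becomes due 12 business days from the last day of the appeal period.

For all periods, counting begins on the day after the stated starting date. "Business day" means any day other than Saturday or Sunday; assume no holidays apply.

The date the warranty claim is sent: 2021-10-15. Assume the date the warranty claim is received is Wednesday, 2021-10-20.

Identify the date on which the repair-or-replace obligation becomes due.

Adding 7 calendar days to 2021-10-20 gives 2021-10-27, which is the last day of the inspection period.
Adding 20 calendar days to 2021-10-27 gives 2021-11-16, which is the last day of the appeal period.
The date on which the repair-or-replace obligation becomes due: counting 12 business days from Tuesday, 2021-11-16 (Nov 17, Nov 18, Nov 19, Nov 22, …, Nov 30, Dec 1, Dec 2, skipping weekends) reaches Thursday, 2021-12-02.

2021-12-02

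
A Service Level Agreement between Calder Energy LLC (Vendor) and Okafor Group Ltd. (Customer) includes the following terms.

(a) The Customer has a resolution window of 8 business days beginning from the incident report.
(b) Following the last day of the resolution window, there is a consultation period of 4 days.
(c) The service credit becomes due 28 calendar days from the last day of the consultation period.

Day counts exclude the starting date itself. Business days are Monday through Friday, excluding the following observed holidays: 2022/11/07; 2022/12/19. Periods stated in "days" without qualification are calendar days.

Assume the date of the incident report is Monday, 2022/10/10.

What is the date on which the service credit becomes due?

The last day of the resolution window: counting 8 business days from Monday, 2022/10/10 (Oct 11, Oct 12, Oct 13, Oct 14, Oct 17, Oct 18, Oct 19, Oct 20, skipping weekends) reaches Thursday, 2022/10/20.
Adding 4 calendar days to 2022/10/20 gives 2022/10/24, which is the last day of the consultation period.
The date on which the service credit becomes due: 2022/10/24 + 28 days = 2022/11/21.

2022/11/21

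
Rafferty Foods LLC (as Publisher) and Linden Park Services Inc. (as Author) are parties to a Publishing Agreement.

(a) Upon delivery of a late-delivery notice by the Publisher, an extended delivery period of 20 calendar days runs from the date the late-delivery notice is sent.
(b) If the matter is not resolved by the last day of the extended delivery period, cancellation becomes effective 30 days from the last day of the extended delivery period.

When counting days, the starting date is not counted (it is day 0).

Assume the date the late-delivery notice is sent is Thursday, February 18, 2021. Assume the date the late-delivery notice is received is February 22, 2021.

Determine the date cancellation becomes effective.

April 9, 2021

The last day of the extended delivery period: 20 calendar days after February 18, 2021 is March 10, 2021.
The date cancellation becomes effective: 30 calendar days after March 10, 2021 is April 9, 2021.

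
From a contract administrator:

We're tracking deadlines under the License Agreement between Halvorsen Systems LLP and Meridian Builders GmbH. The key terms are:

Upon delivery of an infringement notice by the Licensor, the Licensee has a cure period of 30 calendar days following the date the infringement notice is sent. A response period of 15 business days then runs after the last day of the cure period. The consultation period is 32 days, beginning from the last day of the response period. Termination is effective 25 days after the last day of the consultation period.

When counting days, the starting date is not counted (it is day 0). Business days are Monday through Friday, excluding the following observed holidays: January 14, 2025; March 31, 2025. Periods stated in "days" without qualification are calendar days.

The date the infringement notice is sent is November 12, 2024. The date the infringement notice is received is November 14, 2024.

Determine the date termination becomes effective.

February 28, 2025

Adding 30 calendar days to November 12, 2024 gives December 12, 2024, which is the last day of the cure period.
From Thursday, December 12, 2024, 15 business days (Dec 13, Dec 16, Dec 17, Dec 18, …, Dec 31, Jan 1, Jan 2, skipping weekends) brings us to Thursday, January 2, 2025, which is the last day of the response period.
The last day of the consultation period: 32 calendar days after January 2, 2025 is February 3, 2025.
Adding 25 calendar days to February 3, 2025 gives February 28, 2025, which is the date termination becomes effective.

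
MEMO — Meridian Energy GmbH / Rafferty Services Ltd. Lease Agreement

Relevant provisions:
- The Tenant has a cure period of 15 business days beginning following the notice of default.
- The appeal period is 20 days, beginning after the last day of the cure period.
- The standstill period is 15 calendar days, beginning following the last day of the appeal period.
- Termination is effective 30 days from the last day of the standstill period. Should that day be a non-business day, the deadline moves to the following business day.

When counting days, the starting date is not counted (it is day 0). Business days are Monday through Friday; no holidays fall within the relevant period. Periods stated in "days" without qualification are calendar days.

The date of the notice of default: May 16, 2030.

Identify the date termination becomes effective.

Aug 12, 2030

The last day of the cure period: 15 business days after Thursday, May 16, 2030, skipping weekends — May 17, May 20, May 21, May 22, …, Jun 4, Jun 5, Jun 6 — lands on Thursday, Jun 6, 2030.
Adding 20 calendar days to Jun 6, 2030 gives Jun 26, 2030, which is the last day of the appeal period.
The last day of the standstill period: Jun 26, 2030 + 15 days = Jul 11, 2030.
Adding 30 calendar days to Jul 11, 2030 gives Aug 10, 2030, which is the date termination becomes effective. That falls on a Saturday, so it rolls to the next business day, Monday, Aug 12, 2030.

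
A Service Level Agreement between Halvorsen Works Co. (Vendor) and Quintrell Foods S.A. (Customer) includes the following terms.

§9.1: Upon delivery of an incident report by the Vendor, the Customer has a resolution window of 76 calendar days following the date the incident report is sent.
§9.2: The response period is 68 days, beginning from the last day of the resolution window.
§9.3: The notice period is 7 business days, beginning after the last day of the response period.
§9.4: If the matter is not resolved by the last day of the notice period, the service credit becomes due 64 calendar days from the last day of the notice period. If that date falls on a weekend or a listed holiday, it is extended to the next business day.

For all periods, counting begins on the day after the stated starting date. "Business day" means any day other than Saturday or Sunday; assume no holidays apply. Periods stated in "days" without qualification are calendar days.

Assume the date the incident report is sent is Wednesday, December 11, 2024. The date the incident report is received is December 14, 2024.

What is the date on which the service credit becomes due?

The last day of the resolution window: December 11, 2024 + 76 days = February 25, 2025.
Adding 68 calendar days to February 25, 2025 gives May 4, 2025, which is the last day of the response period.
From Sunday, May 4, 2025, 7 business days (May 5, May 6, May 7, May 8, May 9, May 12, May 13, skipping weekends) brings us to Tuesday, May 13, 2025, which is the last day of the notice period.
The date on which the service credit becomes due: May 13, 2025 + 64 days = July 16, 2025. July 16, 2025 is a Wednesday, so no roll-forward applies.

July 16, 2025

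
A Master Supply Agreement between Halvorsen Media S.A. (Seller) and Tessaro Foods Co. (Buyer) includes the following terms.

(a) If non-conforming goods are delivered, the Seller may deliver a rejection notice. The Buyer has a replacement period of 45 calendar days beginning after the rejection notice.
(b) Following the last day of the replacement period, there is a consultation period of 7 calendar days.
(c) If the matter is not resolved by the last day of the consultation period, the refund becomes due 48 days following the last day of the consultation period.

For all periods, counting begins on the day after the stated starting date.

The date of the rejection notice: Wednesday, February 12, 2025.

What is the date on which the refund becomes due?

May 23, 2025

Adding 45 calendar days to February 12, 2025 gives March 29, 2025, which is the last day of the replacement period.
Adding 7 calendar days to March 29, 2025 gives April 5, 2025, which is the last day of the consultation period.
Adding 48 calendar days to April 5, 2025 gives May 23, 2025, which is the date on which the refund becomes due.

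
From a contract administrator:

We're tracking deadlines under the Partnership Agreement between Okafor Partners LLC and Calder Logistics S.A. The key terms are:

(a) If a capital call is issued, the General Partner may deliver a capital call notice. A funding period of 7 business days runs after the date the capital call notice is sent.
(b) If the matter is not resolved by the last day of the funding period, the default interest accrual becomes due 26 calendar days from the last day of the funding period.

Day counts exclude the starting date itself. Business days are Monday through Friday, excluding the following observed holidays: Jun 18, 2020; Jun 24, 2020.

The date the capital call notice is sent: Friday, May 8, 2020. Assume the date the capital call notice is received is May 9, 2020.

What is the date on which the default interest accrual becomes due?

The last day of the funding period: 7 business days after Friday, May 8, 2020, skipping weekends — May 11, May 12, May 13, May 14, May 15, May 18, May 19 — lands on Tuesday, May 19, 2020.
The date on which the default interest accrual becomes due: May 19, 2020 + 26 days = Jun 14, 2020.

Jun 14, 2020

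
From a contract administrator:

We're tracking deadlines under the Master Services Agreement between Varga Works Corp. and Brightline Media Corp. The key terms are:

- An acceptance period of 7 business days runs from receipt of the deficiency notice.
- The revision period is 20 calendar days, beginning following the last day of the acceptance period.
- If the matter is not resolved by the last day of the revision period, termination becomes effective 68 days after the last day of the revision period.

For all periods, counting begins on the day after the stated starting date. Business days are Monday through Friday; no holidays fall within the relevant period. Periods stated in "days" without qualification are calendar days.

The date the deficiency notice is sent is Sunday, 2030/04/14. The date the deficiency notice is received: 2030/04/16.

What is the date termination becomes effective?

The last day of the acceptance period: 7 business days after Tuesday, 2030/04/16, skipping weekends — Apr 17, Apr 18, Apr 19, Apr 22, Apr 23, Apr 24, Apr 25 — lands on Thursday, 2030/04/25.
Adding 20 calendar days to 2030/04/25 gives 2030/05/15, which is the last day of the revision period.
The date termination becomes effective: 68 calendar days after 2030/05/15 is 2030/07/22.

2030/07/22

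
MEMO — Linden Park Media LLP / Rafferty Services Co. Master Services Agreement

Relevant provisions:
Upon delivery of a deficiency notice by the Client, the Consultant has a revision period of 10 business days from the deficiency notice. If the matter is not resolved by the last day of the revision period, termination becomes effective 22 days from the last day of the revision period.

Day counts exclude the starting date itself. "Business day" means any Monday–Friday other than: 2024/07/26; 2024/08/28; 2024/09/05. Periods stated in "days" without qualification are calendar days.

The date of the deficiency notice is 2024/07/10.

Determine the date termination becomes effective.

From Wednesday, 2024/07/10, 10 business days (Jul 11, Jul 12, Jul 15, Jul 16, Jul 17, Jul 18, Jul 19, Jul 22, Jul 23, Jul 24, skipping weekends) brings us to Wednesday, 2024/07/24, which is the last day of the revision period.
The date termination becomes effective: 22 calendar days after 2024/07/24 is 2024/08/15.

2024/08/15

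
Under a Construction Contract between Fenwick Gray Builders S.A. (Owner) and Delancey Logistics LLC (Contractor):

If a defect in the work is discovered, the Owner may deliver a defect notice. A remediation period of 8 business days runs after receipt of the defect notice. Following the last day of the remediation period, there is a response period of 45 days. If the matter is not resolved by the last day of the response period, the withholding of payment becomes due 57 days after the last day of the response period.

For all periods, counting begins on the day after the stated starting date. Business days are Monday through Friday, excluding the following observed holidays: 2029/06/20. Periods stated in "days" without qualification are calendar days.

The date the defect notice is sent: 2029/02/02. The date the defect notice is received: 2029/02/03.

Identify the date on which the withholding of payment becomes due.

The last day of the remediation period: counting 8 business days from Saturday, 2029/02/03 (Feb 5, Feb 6, Feb 7, Feb 8, Feb 9, Feb 12, Feb 13, Feb 14, skipping weekends) reaches Wednesday, 2029/02/14.
Adding 45 calendar days to 2029/02/14 gives 2029/03/31, which is the last day of the response period.
The date on which the withholding of payment becomes due: 2029/03/31 + 57 days = 2029/05/27.

2029/05/27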